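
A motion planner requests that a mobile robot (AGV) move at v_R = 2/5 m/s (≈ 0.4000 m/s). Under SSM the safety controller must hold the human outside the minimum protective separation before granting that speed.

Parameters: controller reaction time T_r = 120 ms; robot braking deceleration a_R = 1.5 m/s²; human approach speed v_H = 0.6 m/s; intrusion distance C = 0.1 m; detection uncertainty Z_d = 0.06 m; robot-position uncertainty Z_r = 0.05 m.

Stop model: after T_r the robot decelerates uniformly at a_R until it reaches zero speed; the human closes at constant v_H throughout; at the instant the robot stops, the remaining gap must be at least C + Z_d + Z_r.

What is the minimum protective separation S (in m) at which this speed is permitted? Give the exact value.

stop time T_s = (2/5)/(3/2) = 0.2667 s
robot in T_r: 0.4000·0.1200 = 0.0480 m
robot under decel: 0.4000²/(2·1.5000) = 0.0533 m
human closes 0.6000·0.3867 = 0.2320 m
margins: 0.1000+0.0600+0.0500 = 0.2100 m
S_min ≈ 0.0480+0.0533+0.2320+0.2100  ⇒  S_min = 163/300 m

S_min = 163/300 m = 0.5433 m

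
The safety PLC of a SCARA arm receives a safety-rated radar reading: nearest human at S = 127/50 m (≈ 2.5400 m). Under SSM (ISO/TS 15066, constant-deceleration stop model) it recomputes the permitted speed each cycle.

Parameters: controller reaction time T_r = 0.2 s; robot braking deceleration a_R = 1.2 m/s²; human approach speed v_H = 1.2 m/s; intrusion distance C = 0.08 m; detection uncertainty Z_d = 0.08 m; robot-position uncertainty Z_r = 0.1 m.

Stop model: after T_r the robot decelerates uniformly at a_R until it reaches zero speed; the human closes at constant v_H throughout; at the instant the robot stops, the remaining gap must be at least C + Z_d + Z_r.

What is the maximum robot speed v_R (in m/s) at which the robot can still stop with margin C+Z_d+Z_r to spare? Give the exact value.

at the boundary: (5/12)·v² + (6/5)·v + (-51/25) = 0
  disc = (6/5)² − 4·(5/12)·(-51/25) = 121/25 ; √disc = 11/5
  v_R = (−(6/5) + 11/5) / (2·(5/12)) = 6/5 m/s
check:
T_s = v_R/a_R = (6/5)/(6/5) = 1.0000 s
robot covers v_R·T_r = 1.2000·0.2000 = 0.2400 m before braking
robot covers 1.2000·1.0000 − ½·1.2000·1.0000² = 0.6000 m while stopping
human over T_r+T_s: 1.2000·(0.2000+1.0000) = 1.4400 m
C+Z_d+Z_r = 0.0800+0.0800+0.1000 = 0.2600 m
sum ≈ 0.2400+0.6000+1.4400+0.2600 ≈ 2.5400 m = S ✓

v_R_max = 6/5 m/s = 1.2000 m/s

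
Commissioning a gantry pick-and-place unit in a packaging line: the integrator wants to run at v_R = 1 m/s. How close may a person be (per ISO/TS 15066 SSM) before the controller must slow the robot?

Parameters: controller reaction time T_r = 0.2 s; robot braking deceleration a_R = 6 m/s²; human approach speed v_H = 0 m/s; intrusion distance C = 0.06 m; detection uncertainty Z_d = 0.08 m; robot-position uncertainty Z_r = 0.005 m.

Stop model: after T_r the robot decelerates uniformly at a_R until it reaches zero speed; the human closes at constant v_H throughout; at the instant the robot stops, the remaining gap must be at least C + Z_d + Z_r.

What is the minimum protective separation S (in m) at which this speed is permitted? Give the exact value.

S_min = 257/600 m = 0.4283 m

T_s = v_R/a_R = 1/6 = 0.1667 s
robot covers v_R·T_r = 1.0000·0.2000 = 0.2000 m before braking
robot under decel: 1.0000²/(2·6.0000) = 0.0833 m
person approaches 0.0000·(0.2000+0.1667) = 0.0000 m
C+Z_d+Z_r = 0.0600+0.0800+0.0050 = 0.1450 m
S_min ≈ 0.2000+0.0833+0.0000+0.1450  ⇒  S_min = 257/600 m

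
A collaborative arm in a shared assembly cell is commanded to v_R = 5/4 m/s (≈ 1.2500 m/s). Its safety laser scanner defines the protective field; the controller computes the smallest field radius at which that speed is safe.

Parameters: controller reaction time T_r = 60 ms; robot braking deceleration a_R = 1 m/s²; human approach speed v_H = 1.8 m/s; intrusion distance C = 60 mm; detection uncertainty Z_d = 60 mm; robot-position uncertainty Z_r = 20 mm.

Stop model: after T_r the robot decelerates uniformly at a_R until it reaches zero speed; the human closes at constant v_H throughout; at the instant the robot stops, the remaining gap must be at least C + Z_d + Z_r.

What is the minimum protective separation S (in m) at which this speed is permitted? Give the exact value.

S_min = 13417/4000 m = 3.3542 m

T_s = v_R/a_R = (5/4)/1 = 1.2500 s
reaction-phase robot travel = 1.2500·0.0600 = 0.0750 m
robot under decel: 1.2500²/(2·1.0000) = 0.7812 m
human closes 1.8000·1.3100 = 2.3580 m
C+Z_d+Z_r = 0.0600+0.0600+0.0200 = 0.1400 m
S_min ≈ 0.0750+0.7812+2.3580+0.1400  ⇒  S_min = 13417/4000 m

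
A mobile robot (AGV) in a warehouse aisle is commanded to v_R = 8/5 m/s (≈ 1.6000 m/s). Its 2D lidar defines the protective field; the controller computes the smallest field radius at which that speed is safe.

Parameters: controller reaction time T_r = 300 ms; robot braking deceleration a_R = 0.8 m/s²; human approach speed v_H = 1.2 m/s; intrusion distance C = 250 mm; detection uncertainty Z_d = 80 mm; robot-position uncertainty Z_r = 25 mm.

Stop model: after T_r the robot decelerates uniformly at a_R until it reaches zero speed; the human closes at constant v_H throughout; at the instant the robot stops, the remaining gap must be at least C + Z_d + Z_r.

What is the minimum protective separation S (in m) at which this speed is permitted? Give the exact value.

braking lasts T_s = (8/5)/(4/5) = 2.0000 s
robot covers v_R·T_r = 1.6000·0.3000 = 0.4800 m before braking
robot covers 1.6000·2.0000 − ½·0.8000·2.0000² = 1.6000 m while stopping
person approaches 1.2000·(0.3000+2.0000) = 2.7600 m
residual clearance needed = 0.2500+0.0800+0.0250 = 0.3550 m
S_min ≈ 0.4800+1.6000+2.7600+0.3550  ⇒  S_min = 1039/200 m

S_min = 1039/200 m = 5.1950 m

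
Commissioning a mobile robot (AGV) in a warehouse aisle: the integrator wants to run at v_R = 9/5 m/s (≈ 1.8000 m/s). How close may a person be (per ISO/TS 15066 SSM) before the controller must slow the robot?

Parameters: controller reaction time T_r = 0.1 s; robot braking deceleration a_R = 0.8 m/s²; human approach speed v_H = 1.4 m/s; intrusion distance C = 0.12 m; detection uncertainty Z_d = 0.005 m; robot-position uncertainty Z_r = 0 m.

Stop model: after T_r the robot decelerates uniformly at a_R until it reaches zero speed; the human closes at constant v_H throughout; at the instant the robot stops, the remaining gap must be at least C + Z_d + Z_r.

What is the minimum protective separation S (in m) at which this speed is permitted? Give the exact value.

S_min = 281/50 m = 5.6200 m

T_s = v_R/a_R = (9/5)/(4/5) = 2.2500 s
robot in T_r: 1.8000·0.1000 = 0.1800 m
robot under decel: 1.8000²/(2·0.8000) = 2.0250 m
human over T_r+T_s: 1.4000·(0.1000+2.2500) = 3.2900 m
margins: 0.1200+0.0050+0.0000 = 0.1250 m
S_min ≈ 0.1800+2.0250+3.2900+0.1250  ⇒  S_min = 281/50 m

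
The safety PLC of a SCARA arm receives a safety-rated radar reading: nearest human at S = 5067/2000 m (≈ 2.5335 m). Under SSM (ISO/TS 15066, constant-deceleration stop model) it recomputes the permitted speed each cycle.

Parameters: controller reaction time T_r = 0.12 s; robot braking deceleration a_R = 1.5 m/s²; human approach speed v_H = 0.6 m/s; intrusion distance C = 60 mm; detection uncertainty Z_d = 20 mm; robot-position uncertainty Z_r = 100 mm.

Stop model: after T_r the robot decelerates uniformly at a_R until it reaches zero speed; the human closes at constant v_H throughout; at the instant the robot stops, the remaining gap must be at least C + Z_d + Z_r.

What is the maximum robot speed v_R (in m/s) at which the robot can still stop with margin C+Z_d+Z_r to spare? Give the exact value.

v_R_max = 39/20 m/s = 1.9500 m/s

at the boundary: (1/3)·v² + (13/25)·v + (-4563/2000) = 0
  disc = (13/25)² − 4·(1/3)·(-4563/2000) = 8281/2500 ; √disc = 91/50
  v_R = (−(13/25) + 91/50) / (2·(1/3)) = 39/20 m/s
check:
braking lasts T_s = (39/20)/(3/2) = 1.3000 s
reaction-phase robot travel = 1.9500·0.1200 = 0.2340 m
robot under decel: 1.9500²/(2·1.5000) = 1.2675 m
human over T_r+T_s: 0.6000·(0.1200+1.3000) = 0.8520 m
C+Z_d+Z_r = 0.0600+0.0200+0.1000 = 0.1800 m
sum ≈ 0.2340+1.2675+0.8520+0.1800 ≈ 2.5335 m = S ✓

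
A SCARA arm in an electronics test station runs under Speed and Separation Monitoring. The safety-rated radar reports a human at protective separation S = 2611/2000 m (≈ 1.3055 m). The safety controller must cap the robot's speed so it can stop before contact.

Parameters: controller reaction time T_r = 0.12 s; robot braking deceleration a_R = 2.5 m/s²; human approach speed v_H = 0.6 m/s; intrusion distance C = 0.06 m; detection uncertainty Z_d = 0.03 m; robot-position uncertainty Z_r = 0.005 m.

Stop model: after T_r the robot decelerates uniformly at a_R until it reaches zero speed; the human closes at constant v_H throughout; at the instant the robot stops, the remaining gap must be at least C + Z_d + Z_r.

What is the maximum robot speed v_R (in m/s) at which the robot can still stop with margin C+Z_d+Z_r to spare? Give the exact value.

quadratic (1/5)·v² + (9/25)·v + (-2277/2000) = 0
  disc = (9/25)² − 4·(1/5)·(-2277/2000) = 2601/2500 ; √disc = 51/50
  v_R = (−(9/25) + 51/50) / (2·(1/5)) = 33/20 m/s
check:
T_s = v_R/a_R = (33/20)/(5/2) = 0.6600 s
reaction-phase robot travel = 1.6500·0.1200 = 0.1980 m
robot covers 1.6500·0.6600 − ½·2.5000·0.6600² = 0.5445 m while stopping
human closes 0.6000·0.7800 = 0.4680 m
C+Z_d+Z_r = 0.0600+0.0300+0.0050 = 0.0950 m
sum ≈ 0.1980+0.5445+0.4680+0.0950 ≈ 1.3055 m = S ✓

v_R_max = 33/20 m/s = 1.6500 m/s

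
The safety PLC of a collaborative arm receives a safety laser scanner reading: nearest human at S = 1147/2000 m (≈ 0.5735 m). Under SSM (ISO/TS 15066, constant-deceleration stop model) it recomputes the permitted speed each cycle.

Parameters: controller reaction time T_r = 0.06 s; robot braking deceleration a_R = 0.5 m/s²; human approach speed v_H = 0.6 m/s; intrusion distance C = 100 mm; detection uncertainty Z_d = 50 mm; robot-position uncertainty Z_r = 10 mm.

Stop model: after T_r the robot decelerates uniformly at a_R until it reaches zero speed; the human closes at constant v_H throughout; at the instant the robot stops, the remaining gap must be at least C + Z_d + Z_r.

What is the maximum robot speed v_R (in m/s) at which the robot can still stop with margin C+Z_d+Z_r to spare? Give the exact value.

collect terms ⇒ (1)·v_R² + (63/50)·v_R + (-151/400) = 0
  disc = (63/50)² − 4·(1)·(-151/400) = 1936/625 ; √disc = 44/25
  v_R = (−(63/50) + 44/25) / (2·(1)) = 1/4 m/s
check:
stop time T_s = (1/4)/(1/2) = 0.5000 s
robot covers v_R·T_r = 0.2500·0.0600 = 0.0150 m before braking
braking distance = 0.2500²/(2·0.5000) = 0.0625 m
human closes 0.6000·0.5600 = 0.3360 m
C+Z_d+Z_r = 0.1000+0.0500+0.0100 = 0.1600 m
sum ≈ 0.0150+0.0625+0.3360+0.1600 ≈ 0.5735 m = S ✓

v_R_max = 1/4 m/s = 0.2500 m/s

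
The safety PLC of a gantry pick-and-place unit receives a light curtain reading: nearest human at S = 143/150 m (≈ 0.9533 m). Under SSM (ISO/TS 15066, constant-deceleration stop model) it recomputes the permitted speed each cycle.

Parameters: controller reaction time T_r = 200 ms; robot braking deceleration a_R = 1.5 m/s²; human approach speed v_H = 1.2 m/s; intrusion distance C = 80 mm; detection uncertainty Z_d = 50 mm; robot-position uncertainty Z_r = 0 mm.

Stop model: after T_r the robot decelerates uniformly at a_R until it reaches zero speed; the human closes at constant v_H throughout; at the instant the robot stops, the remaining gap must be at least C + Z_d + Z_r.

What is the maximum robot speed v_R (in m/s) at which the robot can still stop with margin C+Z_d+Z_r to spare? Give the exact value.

v_R_max = 1/2 m/s = 0.5000 m/s

quadratic (1/3)·v² + (1)·v + (-7/12) = 0
  disc = (1)² − 4·(1/3)·(-7/12) = 16/9 ; √disc = 4/3
  v_R = (−(1) + 4/3) / (2·(1/3)) = 1/2 m/s
check:
braking lasts T_s = (1/2)/(3/2) = 0.3333 s
robot in T_r: 0.5000·0.2000 = 0.1000 m
robot covers 0.5000·0.3333 − ½·1.5000·0.3333² = 0.0833 m while stopping
human over T_r+T_s: 1.2000·(0.2000+0.3333) = 0.6400 m
margins: 0.0800+0.0500+0.0000 = 0.1300 m
sum ≈ 0.1000+0.0833+0.6400+0.1300 ≈ 0.9533 m = S ✓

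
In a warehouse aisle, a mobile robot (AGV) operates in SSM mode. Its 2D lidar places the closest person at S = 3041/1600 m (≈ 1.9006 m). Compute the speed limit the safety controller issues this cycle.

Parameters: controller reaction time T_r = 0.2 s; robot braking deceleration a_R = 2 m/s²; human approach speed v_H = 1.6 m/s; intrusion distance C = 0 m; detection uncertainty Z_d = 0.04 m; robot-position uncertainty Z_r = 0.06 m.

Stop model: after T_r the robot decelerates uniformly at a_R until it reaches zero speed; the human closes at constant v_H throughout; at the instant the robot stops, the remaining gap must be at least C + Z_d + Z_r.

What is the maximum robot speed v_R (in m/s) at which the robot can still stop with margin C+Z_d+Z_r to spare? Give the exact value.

collect terms ⇒ (1/4)·v_R² + (1)·v_R + (-2369/1600) = 0
  disc = (1)² − 4·(1/4)·(-2369/1600) = 3969/1600 ; √disc = 63/40
  v_R = (−(1) + 63/40) / (2·(1/4)) = 23/20 m/s
check:
stop time T_s = (23/20)/2 = 0.5750 s
robot in T_r: 1.1500·0.2000 = 0.2300 m
robot covers 1.1500·0.5750 − ½·2.0000·0.5750² = 0.3306 m while stopping
person approaches 1.6000·(0.2000+0.5750) = 1.2400 m
residual clearance needed = 0.0000+0.0400+0.0600 = 0.1000 m
sum ≈ 0.2300+0.3306+1.2400+0.1000 ≈ 1.9006 m = S ✓

v_R_max = 23/20 m/s = 1.1500 m/s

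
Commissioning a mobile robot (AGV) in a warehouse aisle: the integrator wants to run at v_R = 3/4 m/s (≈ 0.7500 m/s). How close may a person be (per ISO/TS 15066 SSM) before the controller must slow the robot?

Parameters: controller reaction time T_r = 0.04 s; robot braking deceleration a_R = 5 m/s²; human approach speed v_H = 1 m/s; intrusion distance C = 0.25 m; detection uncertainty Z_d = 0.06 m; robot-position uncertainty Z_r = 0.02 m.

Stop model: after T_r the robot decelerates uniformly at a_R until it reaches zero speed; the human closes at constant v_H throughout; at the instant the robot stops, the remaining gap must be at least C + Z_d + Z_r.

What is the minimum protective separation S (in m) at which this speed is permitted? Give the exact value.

stop time T_s = (3/4)/5 = 0.1500 s
robot in T_r: 0.7500·0.0400 = 0.0300 m
braking distance = 0.7500²/(2·5.0000) = 0.0563 m
human over T_r+T_s: 1.0000·(0.0400+0.1500) = 0.1900 m
residual clearance needed = 0.2500+0.0600+0.0200 = 0.3300 m
S_min ≈ 0.0300+0.0563+0.1900+0.3300  ⇒  S_min = 97/160 m

S_min = 97/160 m = 0.6062 m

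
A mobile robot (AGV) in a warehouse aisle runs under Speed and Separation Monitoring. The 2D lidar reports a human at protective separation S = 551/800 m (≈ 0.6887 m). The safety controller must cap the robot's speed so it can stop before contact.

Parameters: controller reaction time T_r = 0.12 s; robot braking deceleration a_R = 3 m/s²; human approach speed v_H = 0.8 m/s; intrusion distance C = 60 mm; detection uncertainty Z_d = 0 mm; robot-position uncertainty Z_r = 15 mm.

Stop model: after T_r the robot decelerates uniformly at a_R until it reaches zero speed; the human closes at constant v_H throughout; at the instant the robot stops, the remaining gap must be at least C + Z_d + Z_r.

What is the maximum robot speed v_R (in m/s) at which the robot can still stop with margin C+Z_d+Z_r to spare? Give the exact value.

v_R_max = 19/20 m/s = 0.9500 m/s

at the boundary: (1/6)·v² + (29/75)·v + (-2071/4000) = 0
  disc = (29/75)² − 4·(1/6)·(-2071/4000) = 44521/90000 ; √disc = 211/300
  v_R = (−(29/75) + 211/300) / (2·(1/6)) = 19/20 m/s
check:
stop time T_s = (19/20)/3 = 0.3167 s
robot in T_r: 0.9500·0.1200 = 0.1140 m
robot covers 0.9500·0.3167 − ½·3.0000·0.3167² = 0.1504 m while stopping
human closes 0.8000·0.4367 = 0.3493 m
margins: 0.0600+0.0000+0.0150 = 0.0750 m
sum ≈ 0.1140+0.1504+0.3493+0.0750 ≈ 0.6887 m = S ✓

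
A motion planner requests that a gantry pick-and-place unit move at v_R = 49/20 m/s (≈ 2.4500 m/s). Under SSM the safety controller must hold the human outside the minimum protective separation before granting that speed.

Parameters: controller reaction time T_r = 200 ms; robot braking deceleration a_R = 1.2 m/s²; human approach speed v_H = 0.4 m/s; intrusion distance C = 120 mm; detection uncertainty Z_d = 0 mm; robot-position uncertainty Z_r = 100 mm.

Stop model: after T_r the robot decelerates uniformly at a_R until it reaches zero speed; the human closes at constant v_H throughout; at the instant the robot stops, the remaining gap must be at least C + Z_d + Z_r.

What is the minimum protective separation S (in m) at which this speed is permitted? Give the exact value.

S_min = 19717/4800 m = 4.1077 m

T_s = v_R/a_R = (49/20)/(6/5) = 2.0417 s
robot in T_r: 2.4500·0.2000 = 0.4900 m
braking distance = 2.4500²/(2·1.2000) = 2.5010 m
human over T_r+T_s: 0.4000·(0.2000+2.0417) = 0.8967 m
residual clearance needed = 0.1200+0.0000+0.1000 = 0.2200 m
S_min ≈ 0.4900+2.5010+0.8967+0.2200  ⇒  S_min = 19717/4800 m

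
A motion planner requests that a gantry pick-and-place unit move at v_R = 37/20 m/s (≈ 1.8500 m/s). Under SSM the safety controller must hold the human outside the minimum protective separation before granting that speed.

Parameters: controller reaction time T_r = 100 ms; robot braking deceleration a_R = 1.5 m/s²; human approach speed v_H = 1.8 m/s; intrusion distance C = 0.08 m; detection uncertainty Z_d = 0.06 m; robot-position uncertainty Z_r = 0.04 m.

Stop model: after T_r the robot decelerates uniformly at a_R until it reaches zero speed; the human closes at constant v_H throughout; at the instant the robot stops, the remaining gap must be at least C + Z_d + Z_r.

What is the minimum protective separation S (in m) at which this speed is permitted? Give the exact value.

braking lasts T_s = (37/20)/(3/2) = 1.2333 s
robot covers v_R·T_r = 1.8500·0.1000 = 0.1850 m before braking
braking distance = 1.8500²/(2·1.5000) = 1.1408 m
person approaches 1.8000·(0.1000+1.2333) = 2.4000 m
margins: 0.0800+0.0600+0.0400 = 0.1800 m
S_min ≈ 0.1850+1.1408+2.4000+0.1800  ⇒  S_min = 4687/1200 m

S_min = 4687/1200 m = 3.9058 m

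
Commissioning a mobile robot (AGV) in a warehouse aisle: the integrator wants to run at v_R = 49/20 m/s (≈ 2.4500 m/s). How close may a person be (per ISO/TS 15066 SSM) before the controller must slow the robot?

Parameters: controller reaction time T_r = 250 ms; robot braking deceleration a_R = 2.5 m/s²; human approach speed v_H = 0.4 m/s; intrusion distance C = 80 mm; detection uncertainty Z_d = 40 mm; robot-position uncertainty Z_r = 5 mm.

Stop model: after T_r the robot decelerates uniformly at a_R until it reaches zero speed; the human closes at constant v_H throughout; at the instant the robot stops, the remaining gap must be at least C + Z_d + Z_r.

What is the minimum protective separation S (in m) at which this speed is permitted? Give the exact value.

S_min = 243/100 m = 2.4300 m

T_s = v_R/a_R = (49/20)/(5/2) = 0.9800 s
robot in T_r: 2.4500·0.2500 = 0.6125 m
braking distance = 2.4500²/(2·2.5000) = 1.2005 m
human closes 0.4000·1.2300 = 0.4920 m
C+Z_d+Z_r = 0.0800+0.0400+0.0050 = 0.1250 m
S_min ≈ 0.6125+1.2005+0.4920+0.1250  ⇒  S_min = 243/100 m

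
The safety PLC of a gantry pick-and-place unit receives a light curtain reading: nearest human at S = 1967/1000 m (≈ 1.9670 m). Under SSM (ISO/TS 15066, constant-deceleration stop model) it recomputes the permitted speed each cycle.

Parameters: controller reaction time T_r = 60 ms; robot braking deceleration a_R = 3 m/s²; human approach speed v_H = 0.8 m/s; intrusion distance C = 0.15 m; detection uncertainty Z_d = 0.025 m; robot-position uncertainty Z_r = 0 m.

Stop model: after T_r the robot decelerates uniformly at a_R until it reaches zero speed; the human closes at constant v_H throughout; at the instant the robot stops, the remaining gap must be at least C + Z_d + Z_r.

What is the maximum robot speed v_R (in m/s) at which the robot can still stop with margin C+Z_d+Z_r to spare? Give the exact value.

v_R_max = 12/5 m/s = 2.4000 m/s

collect terms ⇒ (1/6)·v_R² + (49/150)·v_R + (-218/125) = 0
  disc = (49/150)² − 4·(1/6)·(-218/125) = 28561/22500 ; √disc = 169/150
  v_R = (−(49/150) + 169/150) / (2·(1/6)) = 12/5 m/s
check:
T_s = v_R/a_R = (12/5)/3 = 0.8000 s
robot in T_r: 2.4000·0.0600 = 0.1440 m
braking distance = 2.4000²/(2·3.0000) = 0.9600 m
human closes 0.8000·0.8600 = 0.6880 m
margins: 0.1500+0.0250+0.0000 = 0.1750 m
sum ≈ 0.1440+0.9600+0.6880+0.1750 ≈ 1.9670 m = S ✓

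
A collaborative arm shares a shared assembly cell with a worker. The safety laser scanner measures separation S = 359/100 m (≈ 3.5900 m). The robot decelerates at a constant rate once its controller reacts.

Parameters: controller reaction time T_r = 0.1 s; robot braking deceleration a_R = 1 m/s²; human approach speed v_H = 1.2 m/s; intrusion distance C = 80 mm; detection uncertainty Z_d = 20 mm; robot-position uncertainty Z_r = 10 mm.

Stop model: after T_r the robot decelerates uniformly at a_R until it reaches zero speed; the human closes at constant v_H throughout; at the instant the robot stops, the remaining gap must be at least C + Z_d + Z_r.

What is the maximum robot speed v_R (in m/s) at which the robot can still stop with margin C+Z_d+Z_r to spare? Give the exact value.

collect terms ⇒ (1/2)·v_R² + (13/10)·v_R + (-84/25) = 0
  disc = (13/10)² − 4·(1/2)·(-84/25) = 841/100 ; √disc = 29/10
  v_R = (−(13/10) + 29/10) / (2·(1/2)) = 8/5 m/s
check:
stop time T_s = (8/5)/1 = 1.6000 s
robot covers v_R·T_r = 1.6000·0.1000 = 0.1600 m before braking
robot under decel: 1.6000²/(2·1.0000) = 1.2800 m
human closes 1.2000·1.7000 = 2.0400 m
C+Z_d+Z_r = 0.0800+0.0200+0.0100 = 0.1100 m
sum ≈ 0.1600+1.2800+2.0400+0.1100 ≈ 3.5900 m = S ✓

v_R_max = 8/5 m/s = 1.6000 m/s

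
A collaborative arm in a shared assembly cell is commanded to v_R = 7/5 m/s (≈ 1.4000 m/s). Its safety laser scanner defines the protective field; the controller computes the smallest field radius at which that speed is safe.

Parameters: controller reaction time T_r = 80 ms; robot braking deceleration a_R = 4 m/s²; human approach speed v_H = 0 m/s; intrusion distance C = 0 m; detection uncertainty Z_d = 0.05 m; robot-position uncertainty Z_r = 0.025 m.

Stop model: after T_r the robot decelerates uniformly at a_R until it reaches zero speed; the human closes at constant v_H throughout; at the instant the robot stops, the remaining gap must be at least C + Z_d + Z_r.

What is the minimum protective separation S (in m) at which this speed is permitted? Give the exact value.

S_min = 54/125 m = 0.4320 m

braking lasts T_s = (7/5)/4 = 0.3500 s
reaction-phase robot travel = 1.4000·0.0800 = 0.1120 m
braking distance = 1.4000²/(2·4.0000) = 0.2450 m
person approaches 0.0000·(0.0800+0.3500) = 0.0000 m
margins: 0.0000+0.0500+0.0250 = 0.0750 m
S_min ≈ 0.1120+0.2450+0.0000+0.0750  ⇒  S_min = 54/125 m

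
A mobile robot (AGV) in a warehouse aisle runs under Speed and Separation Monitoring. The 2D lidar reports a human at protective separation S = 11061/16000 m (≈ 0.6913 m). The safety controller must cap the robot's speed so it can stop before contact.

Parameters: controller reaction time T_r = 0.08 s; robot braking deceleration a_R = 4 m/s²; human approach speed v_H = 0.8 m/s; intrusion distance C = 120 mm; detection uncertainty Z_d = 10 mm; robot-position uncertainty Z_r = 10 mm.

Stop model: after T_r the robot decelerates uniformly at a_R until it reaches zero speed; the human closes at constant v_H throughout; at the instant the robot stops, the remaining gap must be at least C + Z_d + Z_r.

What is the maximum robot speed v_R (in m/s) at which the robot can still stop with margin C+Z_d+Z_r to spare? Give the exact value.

collect terms ⇒ (1/8)·v_R² + (7/25)·v_R + (-7797/16000) = 0
  disc = (7/25)² − 4·(1/8)·(-7797/16000) = 51529/160000 ; √disc = 227/400
  v_R = (−(7/25) + 227/400) / (2·(1/8)) = 23/20 m/s
check:
braking lasts T_s = (23/20)/4 = 0.2875 s
reaction-phase robot travel = 1.1500·0.0800 = 0.0920 m
robot covers 1.1500·0.2875 − ½·4.0000·0.2875² = 0.1653 m while stopping
person approaches 0.8000·(0.0800+0.2875) = 0.2940 m
C+Z_d+Z_r = 0.1200+0.0100+0.0100 = 0.1400 m
sum ≈ 0.0920+0.1653+0.2940+0.1400 ≈ 0.6913 m = S ✓

v_R_max = 23/20 m/s = 1.1500 m/s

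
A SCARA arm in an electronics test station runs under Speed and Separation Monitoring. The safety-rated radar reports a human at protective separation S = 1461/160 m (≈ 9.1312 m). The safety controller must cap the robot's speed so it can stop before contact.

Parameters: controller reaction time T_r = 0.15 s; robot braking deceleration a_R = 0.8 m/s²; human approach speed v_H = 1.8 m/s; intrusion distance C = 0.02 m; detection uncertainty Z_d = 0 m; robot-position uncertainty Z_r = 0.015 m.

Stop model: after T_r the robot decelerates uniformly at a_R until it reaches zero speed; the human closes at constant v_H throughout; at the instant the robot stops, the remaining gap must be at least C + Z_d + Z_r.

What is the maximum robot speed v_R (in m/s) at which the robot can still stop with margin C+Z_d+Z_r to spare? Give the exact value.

quadratic (5/8)·v² + (12/5)·v + (-7061/800) = 0
  disc = (12/5)² − 4·(5/8)·(-7061/800) = 44521/1600 ; √disc = 211/40
  v_R = (−(12/5) + 211/40) / (2·(5/8)) = 23/10 m/s
check:
stop time T_s = (23/10)/(4/5) = 2.8750 s
robot in T_r: 2.3000·0.1500 = 0.3450 m
robot covers 2.3000·2.8750 − ½·0.8000·2.8750² = 3.3062 m while stopping
human closes 1.8000·3.0250 = 5.4450 m
C+Z_d+Z_r = 0.0200+0.0000+0.0150 = 0.0350 m
sum ≈ 0.3450+3.3062+5.4450+0.0350 ≈ 9.1312 m = S ✓

v_R_max = 23/10 m/s = 2.3000 m/s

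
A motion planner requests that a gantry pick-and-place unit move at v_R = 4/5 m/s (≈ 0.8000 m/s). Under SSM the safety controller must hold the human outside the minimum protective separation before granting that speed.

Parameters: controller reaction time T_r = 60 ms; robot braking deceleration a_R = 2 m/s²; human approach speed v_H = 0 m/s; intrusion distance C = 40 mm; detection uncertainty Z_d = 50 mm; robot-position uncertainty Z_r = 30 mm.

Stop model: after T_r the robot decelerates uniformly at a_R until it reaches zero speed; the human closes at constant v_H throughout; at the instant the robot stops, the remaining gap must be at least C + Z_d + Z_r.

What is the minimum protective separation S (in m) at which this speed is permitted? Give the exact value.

S_min = 41/125 m = 0.3280 m

T_s = v_R/a_R = (4/5)/2 = 0.4000 s
robot covers v_R·T_r = 0.8000·0.0600 = 0.0480 m before braking
robot under decel: 0.8000²/(2·2.0000) = 0.1600 m
person approaches 0.0000·(0.0600+0.4000) = 0.0000 m
C+Z_d+Z_r = 0.0400+0.0500+0.0300 = 0.1200 m
S_min ≈ 0.0480+0.1600+0.0000+0.1200  ⇒  S_min = 41/125 m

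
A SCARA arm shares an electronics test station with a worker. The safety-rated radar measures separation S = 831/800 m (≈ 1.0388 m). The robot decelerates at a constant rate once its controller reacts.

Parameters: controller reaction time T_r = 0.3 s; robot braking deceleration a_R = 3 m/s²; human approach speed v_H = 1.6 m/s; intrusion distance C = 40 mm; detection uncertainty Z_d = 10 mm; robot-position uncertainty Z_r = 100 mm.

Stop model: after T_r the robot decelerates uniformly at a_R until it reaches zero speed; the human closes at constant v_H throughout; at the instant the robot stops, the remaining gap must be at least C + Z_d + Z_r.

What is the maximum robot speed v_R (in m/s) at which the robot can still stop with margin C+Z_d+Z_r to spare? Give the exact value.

v_R_max = 9/20 m/s = 0.4500 m/s

quadratic (1/6)·v² + (5/6)·v + (-327/800) = 0
  disc = (5/6)² − 4·(1/6)·(-327/800) = 3481/3600 ; √disc = 59/60
  v_R = (−(5/6) + 59/60) / (2·(1/6)) = 9/20 m/s
check:
braking lasts T_s = (9/20)/3 = 0.1500 s
reaction-phase robot travel = 0.4500·0.3000 = 0.1350 m
robot under decel: 0.4500²/(2·3.0000) = 0.0338 m
human over T_r+T_s: 1.6000·(0.3000+0.1500) = 0.7200 m
residual clearance needed = 0.0400+0.0100+0.1000 = 0.1500 m
sum ≈ 0.1350+0.0338+0.7200+0.1500 ≈ 1.0388 m = S ✓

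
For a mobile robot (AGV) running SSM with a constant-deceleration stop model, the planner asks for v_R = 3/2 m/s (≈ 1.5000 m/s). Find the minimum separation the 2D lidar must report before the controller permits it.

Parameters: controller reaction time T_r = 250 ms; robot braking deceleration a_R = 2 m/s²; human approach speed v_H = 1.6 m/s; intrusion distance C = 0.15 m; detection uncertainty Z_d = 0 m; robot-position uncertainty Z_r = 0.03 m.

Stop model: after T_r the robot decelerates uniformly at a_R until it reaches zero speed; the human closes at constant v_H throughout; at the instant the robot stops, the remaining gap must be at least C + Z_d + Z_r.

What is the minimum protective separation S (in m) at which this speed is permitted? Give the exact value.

T_s = v_R/a_R = (3/2)/2 = 0.7500 s
robot in T_r: 1.5000·0.2500 = 0.3750 m
braking distance = 1.5000²/(2·2.0000) = 0.5625 m
human over T_r+T_s: 1.6000·(0.2500+0.7500) = 1.6000 m
C+Z_d+Z_r = 0.1500+0.0000+0.0300 = 0.1800 m
S_min ≈ 0.3750+0.5625+1.6000+0.1800  ⇒  S_min = 1087/400 m

S_min = 1087/400 m = 2.7175 m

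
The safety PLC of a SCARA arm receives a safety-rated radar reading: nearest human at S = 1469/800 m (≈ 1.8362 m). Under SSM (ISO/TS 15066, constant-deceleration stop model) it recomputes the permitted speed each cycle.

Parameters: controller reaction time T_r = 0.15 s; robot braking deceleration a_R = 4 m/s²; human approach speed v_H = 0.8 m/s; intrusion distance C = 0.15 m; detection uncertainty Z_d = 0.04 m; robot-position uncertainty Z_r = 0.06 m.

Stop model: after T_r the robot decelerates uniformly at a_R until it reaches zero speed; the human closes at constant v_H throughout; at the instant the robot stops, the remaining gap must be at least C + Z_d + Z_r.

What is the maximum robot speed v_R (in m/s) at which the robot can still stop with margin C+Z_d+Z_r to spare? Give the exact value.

v_R_max = 23/10 m/s = 2.3000 m/s

quadratic (1/8)·v² + (7/20)·v + (-1173/800) = 0
  disc = (7/20)² − 4·(1/8)·(-1173/800) = 1369/1600 ; √disc = 37/40
  v_R = (−(7/20) + 37/40) / (2·(1/8)) = 23/10 m/s
check:
braking lasts T_s = (23/10)/4 = 0.5750 s
reaction-phase robot travel = 2.3000·0.1500 = 0.3450 m
robot covers 2.3000·0.5750 − ½·4.0000·0.5750² = 0.6613 m while stopping
human over T_r+T_s: 0.8000·(0.1500+0.5750) = 0.5800 m
margins: 0.1500+0.0400+0.0600 = 0.2500 m
sum ≈ 0.3450+0.6613+0.5800+0.2500 ≈ 1.8362 m = S ✓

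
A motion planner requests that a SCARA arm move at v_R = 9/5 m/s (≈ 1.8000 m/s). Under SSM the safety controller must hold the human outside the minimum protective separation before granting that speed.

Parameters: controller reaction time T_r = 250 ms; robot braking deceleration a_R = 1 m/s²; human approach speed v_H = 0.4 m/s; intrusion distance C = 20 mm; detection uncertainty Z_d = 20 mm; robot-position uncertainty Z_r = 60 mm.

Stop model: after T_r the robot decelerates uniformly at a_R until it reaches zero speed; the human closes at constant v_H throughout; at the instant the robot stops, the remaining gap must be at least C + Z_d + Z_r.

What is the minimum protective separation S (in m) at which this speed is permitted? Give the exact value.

S_min = 299/100 m = 2.9900 m

T_s = v_R/a_R = (9/5)/1 = 1.8000 s
robot in T_r: 1.8000·0.2500 = 0.4500 m
robot under decel: 1.8000²/(2·1.0000) = 1.6200 m
person approaches 0.4000·(0.2500+1.8000) = 0.8200 m
residual clearance needed = 0.0200+0.0200+0.0600 = 0.1000 m
S_min ≈ 0.4500+1.6200+0.8200+0.1000  ⇒  S_min = 299/100 m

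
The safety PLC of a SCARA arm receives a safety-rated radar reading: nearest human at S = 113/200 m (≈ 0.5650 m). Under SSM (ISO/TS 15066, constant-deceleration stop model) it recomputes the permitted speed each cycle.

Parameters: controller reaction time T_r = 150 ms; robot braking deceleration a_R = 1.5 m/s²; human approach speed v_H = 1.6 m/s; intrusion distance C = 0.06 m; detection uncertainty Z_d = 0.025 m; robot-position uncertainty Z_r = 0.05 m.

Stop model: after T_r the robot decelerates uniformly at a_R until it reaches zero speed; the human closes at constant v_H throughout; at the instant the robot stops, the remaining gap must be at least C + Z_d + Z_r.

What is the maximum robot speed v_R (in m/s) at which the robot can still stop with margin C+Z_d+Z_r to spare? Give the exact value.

quadratic (1/3)·v² + (73/60)·v + (-19/100) = 0
  disc = (73/60)² − 4·(1/3)·(-19/100) = 6241/3600 ; √disc = 79/60
  v_R = (−(73/60) + 79/60) / (2·(1/3)) = 3/20 m/s
check:
stop time T_s = (3/20)/(3/2) = 0.1000 s
reaction-phase robot travel = 0.1500·0.1500 = 0.0225 m
braking distance = 0.1500²/(2·1.5000) = 0.0075 m
human closes 1.6000·0.2500 = 0.4000 m
margins: 0.0600+0.0250+0.0500 = 0.1350 m
sum ≈ 0.0225+0.0075+0.4000+0.1350 ≈ 0.5650 m = S ✓

v_R_max = 3/20 m/s = 0.1500 m/s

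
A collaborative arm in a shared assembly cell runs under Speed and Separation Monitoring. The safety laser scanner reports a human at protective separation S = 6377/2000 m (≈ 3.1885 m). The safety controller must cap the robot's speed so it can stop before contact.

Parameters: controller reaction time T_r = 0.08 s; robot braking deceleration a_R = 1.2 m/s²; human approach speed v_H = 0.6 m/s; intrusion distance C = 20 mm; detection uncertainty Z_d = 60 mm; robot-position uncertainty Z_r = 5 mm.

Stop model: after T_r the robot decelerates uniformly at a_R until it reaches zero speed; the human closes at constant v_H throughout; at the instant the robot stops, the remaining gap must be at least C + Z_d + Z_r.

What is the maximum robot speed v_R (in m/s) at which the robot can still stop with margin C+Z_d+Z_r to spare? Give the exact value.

quadratic (5/12)·v² + (29/50)·v + (-6111/2000) = 0
  disc = (29/50)² − 4·(5/12)·(-6111/2000) = 54289/10000 ; √disc = 233/100
  v_R = (−(29/50) + 233/100) / (2·(5/12)) = 21/10 m/s
check:
stop time T_s = (21/10)/(6/5) = 1.7500 s
robot covers v_R·T_r = 2.1000·0.0800 = 0.1680 m before braking
braking distance = 2.1000²/(2·1.2000) = 1.8375 m
person approaches 0.6000·(0.0800+1.7500) = 1.0980 m
residual clearance needed = 0.0200+0.0600+0.0050 = 0.0850 m
sum ≈ 0.1680+1.8375+1.0980+0.0850 ≈ 3.1885 m = S ✓

v_R_max = 21/10 m/s = 2.1000 m/s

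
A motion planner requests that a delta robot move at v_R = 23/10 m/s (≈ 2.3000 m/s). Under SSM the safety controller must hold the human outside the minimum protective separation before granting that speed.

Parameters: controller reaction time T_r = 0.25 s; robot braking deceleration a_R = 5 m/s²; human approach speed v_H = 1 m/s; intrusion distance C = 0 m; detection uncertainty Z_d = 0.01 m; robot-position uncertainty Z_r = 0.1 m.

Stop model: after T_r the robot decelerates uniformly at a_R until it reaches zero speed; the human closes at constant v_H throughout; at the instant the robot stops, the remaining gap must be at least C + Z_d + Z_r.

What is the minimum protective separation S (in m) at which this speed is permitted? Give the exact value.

braking lasts T_s = (23/10)/5 = 0.4600 s
robot covers v_R·T_r = 2.3000·0.2500 = 0.5750 m before braking
braking distance = 2.3000²/(2·5.0000) = 0.5290 m
human over T_r+T_s: 1.0000·(0.2500+0.4600) = 0.7100 m
margins: 0.0000+0.0100+0.1000 = 0.1100 m
S_min ≈ 0.5750+0.5290+0.7100+0.1100  ⇒  S_min = 481/250 m

S_min = 481/250 m = 1.9240 m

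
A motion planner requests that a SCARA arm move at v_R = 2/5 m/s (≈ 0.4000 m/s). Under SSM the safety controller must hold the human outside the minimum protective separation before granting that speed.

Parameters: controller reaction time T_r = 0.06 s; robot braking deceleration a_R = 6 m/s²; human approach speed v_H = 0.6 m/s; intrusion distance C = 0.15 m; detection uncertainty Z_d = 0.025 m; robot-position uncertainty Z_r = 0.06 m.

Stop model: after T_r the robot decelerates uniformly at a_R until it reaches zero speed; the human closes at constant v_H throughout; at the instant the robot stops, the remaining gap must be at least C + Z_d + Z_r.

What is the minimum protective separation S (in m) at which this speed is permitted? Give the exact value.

S_min = 209/600 m = 0.3483 m

braking lasts T_s = (2/5)/6 = 0.0667 s
robot in T_r: 0.4000·0.0600 = 0.0240 m
robot under decel: 0.4000²/(2·6.0000) = 0.0133 m
person approaches 0.6000·(0.0600+0.0667) = 0.0760 m
margins: 0.1500+0.0250+0.0600 = 0.2350 m
S_min ≈ 0.0240+0.0133+0.0760+0.2350  ⇒  S_min = 209/600 m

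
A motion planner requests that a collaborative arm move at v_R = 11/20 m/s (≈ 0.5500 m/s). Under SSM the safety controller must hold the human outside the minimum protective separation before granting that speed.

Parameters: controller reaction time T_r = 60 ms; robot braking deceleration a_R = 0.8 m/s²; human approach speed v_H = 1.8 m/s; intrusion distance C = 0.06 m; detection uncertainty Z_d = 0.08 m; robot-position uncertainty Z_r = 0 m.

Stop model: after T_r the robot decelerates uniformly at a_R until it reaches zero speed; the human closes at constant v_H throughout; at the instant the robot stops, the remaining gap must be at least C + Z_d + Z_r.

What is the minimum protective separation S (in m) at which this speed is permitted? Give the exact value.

S_min = 27321/16000 m = 1.7076 m

T_s = v_R/a_R = (11/20)/(4/5) = 0.6875 s
robot in T_r: 0.5500·0.0600 = 0.0330 m
robot covers 0.5500·0.6875 − ½·0.8000·0.6875² = 0.1891 m while stopping
human over T_r+T_s: 1.8000·(0.0600+0.6875) = 1.3455 m
C+Z_d+Z_r = 0.0600+0.0800+0.0000 = 0.1400 m
S_min ≈ 0.0330+0.1891+1.3455+0.1400  ⇒  S_min = 27321/16000 m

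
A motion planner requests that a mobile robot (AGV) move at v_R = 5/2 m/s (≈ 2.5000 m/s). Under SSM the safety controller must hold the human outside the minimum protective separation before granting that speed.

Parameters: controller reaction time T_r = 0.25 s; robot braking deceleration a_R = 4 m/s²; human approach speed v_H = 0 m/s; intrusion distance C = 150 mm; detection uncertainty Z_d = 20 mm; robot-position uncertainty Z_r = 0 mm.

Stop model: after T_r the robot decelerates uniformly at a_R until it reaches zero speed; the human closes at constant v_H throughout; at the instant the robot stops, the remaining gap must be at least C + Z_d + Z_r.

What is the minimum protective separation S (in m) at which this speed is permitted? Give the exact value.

braking lasts T_s = (5/2)/4 = 0.6250 s
robot covers v_R·T_r = 2.5000·0.2500 = 0.6250 m before braking
robot under decel: 2.5000²/(2·4.0000) = 0.7812 m
person approaches 0.0000·(0.2500+0.6250) = 0.0000 m
margins: 0.1500+0.0200+0.0000 = 0.1700 m
S_min ≈ 0.6250+0.7812+0.0000+0.1700  ⇒  S_min = 1261/800 m

S_min = 1261/800 m = 1.5762 m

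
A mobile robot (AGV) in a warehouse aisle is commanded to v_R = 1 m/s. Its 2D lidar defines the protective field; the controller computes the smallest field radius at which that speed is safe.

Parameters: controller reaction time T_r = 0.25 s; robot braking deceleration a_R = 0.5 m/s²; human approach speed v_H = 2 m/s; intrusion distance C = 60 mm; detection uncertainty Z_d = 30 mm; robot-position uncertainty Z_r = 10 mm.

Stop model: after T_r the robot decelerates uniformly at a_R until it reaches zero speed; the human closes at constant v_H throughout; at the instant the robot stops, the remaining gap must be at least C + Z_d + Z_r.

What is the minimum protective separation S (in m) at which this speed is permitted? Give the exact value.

S_min = 117/20 m = 5.8500 m

stop time T_s = 1/(1/2) = 2.0000 s
robot covers v_R·T_r = 1.0000·0.2500 = 0.2500 m before braking
robot under decel: 1.0000²/(2·0.5000) = 1.0000 m
human closes 2.0000·2.2500 = 4.5000 m
margins: 0.0600+0.0300+0.0100 = 0.1000 m
S_min ≈ 0.2500+1.0000+4.5000+0.1000  ⇒  S_min = 117/20 m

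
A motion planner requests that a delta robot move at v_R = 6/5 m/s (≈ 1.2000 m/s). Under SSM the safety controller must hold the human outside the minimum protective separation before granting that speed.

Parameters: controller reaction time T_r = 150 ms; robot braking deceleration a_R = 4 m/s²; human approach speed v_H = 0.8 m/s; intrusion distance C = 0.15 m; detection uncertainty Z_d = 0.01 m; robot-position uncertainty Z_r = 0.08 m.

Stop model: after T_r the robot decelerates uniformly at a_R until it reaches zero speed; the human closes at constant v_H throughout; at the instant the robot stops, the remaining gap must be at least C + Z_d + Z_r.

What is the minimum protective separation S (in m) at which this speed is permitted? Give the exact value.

S_min = 24/25 m = 0.9600 m

stop time T_s = (6/5)/4 = 0.3000 s
robot in T_r: 1.2000·0.1500 = 0.1800 m
braking distance = 1.2000²/(2·4.0000) = 0.1800 m
human over T_r+T_s: 0.8000·(0.1500+0.3000) = 0.3600 m
C+Z_d+Z_r = 0.1500+0.0100+0.0800 = 0.2400 m
S_min ≈ 0.1800+0.1800+0.3600+0.2400  ⇒  S_min = 24/25 m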